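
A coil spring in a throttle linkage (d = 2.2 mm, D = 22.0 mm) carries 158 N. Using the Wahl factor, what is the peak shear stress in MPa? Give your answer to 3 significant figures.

Spring index C = D/d = 22.0/2.2 = 10.0000
K_W = (4C−1)/(4C−4) + 0.615/C = 39.000/36.000 + 0.0615 = 1.1448
τ₀ = 8FD/(πd³) = 8·158·22.0/(π·2.2³) = 27808/33.452 = 831.29 MPa
τ_max = K·τ₀ = 1.1448 × 831.29 = 951.69 MPa

952 MPa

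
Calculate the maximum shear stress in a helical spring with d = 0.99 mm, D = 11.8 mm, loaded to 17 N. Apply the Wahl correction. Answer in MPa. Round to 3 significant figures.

Spring index C = D/d = 11.8/0.99 = 11.9192
K_W = (4C−1)/(4C−4) + 0.615/C = 46.677/43.677 + 0.0516 = 1.1203
τ₀ = 8FD/(πd³) = 8·17·11.8/(π·0.99³) = 1604.8/3.0483 = 526.46 MPa
τ_max = K·τ₀ = 1.1203 × 526.46 = 589.78 MPa

590 MPa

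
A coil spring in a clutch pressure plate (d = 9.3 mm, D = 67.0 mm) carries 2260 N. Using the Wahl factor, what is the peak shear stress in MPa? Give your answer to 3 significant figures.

Spring index C = D/d = 67.0/9.3 = 7.2043
K_W = (4C−1)/(4C−4) + 0.615/C = 27.817/24.817 + 0.0854 = 1.2062
τ₀ = 8FD/(πd³) = 8·2260·67.0/(π·9.3³) = 1.21136e+06/2527 = 479.37 MPa
τ_max = K·τ₀ = 1.2062 × 479.37 = 578.24 MPa

578 MPa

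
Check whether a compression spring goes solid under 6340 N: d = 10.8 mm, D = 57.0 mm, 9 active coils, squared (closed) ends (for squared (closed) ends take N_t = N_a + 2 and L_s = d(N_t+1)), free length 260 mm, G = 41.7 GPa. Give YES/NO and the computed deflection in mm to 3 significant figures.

k = Gd⁴/(8D³N_a) = (41.7×10³)(10.8⁴)/(8·57.0³·9) = 42.547 N/mm
N_t = 11; L_s = 10.8·12 = 129.6 mm; δ_solid = L₀ − L_s = 260 − 129.6 = 130.4 mm
δ = F/k = 6340/42.547 = 149.01 mm
δ ≥ δ_solid → spring goes solid

YES, δ = 149 mm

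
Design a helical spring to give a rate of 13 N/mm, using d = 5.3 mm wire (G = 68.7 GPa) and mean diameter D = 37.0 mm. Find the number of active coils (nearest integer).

10

N_a = Gd⁴/(8D³k) = (68.7×10³ × 5.3⁴)/(8 × 37.0³ × 13)
    = 5.42076e+07 / 5.26791e+06 = 10.29 → 10 coils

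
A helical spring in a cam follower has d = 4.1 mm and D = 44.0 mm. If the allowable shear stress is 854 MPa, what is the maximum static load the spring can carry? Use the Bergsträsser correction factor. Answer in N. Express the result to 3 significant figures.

C = D/d = 44.0/4.1 = 10.7317
K_B = (4C+2)/(4C−3) = 44.927/39.927 = 1.1252
τ_max = K·8FD/(πd³) → F_max = τ_allow·πd³/(8DK)
F_max = 854·π·4.1³/(8·44.0·1.1252) = 1.8491e+05/396.08 = 466.85 N

467 N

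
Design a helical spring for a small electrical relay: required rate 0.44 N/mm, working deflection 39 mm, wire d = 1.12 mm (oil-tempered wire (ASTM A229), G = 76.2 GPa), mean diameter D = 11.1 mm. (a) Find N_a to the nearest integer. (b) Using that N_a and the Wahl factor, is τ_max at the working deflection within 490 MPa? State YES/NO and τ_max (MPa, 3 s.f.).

N_a = Gd⁴/(8D³k) = (76.2×10³)(1.12⁴)/(8·11.1³·0.44) = 24.91 → N_a = 25
Actual rate k = Gd⁴/(8D³·25) = 0.43836 N/mm
Working load F = kδ = 0.43836·39 = 17.096 N
C = 11.1/1.12 = 9.9107; K_W = (4C−1)/(4C−4)+0.615/C = 1.1462
τ_max = K_W·8FD/(πd³) = 1.1462·343.96 = 394.25 MPa
τ_max ≤ 490 MPa → acceptable

(a) 25 coils; (b) YES, τ_max = 394 MPa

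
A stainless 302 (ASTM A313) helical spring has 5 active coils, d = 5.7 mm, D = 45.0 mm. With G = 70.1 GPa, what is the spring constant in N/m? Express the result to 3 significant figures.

k = Gd⁴/(8D³N_a) = (70.1×10³ × 5.7⁴) / (8 × 45.0³ × 5)
  = 7.39976e+07 / 3.645e+06 = 20.301 N/mm = 20301 N/m

20300 N/m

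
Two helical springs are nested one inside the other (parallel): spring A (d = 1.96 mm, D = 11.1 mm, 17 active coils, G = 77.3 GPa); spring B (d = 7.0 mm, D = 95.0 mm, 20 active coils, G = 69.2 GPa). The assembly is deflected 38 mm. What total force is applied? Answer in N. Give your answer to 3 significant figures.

k_A = Gd⁴/(8D³N_a) = (77.3×10³)(1.96⁴)/(8·11.1³·17) = 6.1333 N/mm
k_B = Gd⁴/(8D³N_a) = (69.2×10³)(7.0⁴)/(8·95.0³·20) = 1.2112 N/mm
Parallel: k_eq = 6.1333 + 1.2112 = 7.3445 N/mm
F = k_eq·δ = 7.3445·38 = 279.09 N

279 N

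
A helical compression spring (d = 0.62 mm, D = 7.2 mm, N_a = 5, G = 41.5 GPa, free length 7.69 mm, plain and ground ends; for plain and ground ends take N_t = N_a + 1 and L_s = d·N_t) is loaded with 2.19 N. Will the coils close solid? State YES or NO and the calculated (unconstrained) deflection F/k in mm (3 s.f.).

k = Gd⁴/(8D³N_a) = (41.5×10³)(0.62⁴)/(8·7.2³·5) = 0.41073 N/mm
N_t = 6; L_s = 0.62·6 = 3.72 mm; δ_solid = L₀ − L_s = 7.69 − 3.72 = 3.97 mm
δ = F/k = 2.19/0.41073 = 5.332 mm
δ ≥ δ_solid → spring goes solid

YES, δ = 5.33 mm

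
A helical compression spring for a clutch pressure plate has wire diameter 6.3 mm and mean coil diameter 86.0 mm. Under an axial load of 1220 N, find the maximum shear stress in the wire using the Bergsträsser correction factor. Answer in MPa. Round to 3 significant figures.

1170 MPa

Spring index C = D/d = 86.0/6.3 = 13.6508
K_B = (4C+2)/(4C−3) = 56.603/51.603 = 1.0969
τ₀ = 8FD/(πd³) = 8·1220·86.0/(π·6.3³) = 839360/785.55 = 1068.5 MPa
τ_max = K·τ₀ = 1.0969 × 1068.5 = 1172 MPa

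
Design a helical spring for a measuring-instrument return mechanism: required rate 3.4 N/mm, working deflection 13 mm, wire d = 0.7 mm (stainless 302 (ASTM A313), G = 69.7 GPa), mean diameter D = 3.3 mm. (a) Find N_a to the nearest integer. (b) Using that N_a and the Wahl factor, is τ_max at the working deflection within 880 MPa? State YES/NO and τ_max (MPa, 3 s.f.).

(a) 17 coils; (b) NO, τ_max = 1450 MPa

N_a = Gd⁴/(8D³k) = (69.7×10³)(0.7⁴)/(8·3.3³·3.4) = 17.12 → N_a = 17
Actual rate k = Gd⁴/(8D³·17) = 3.4241 N/mm
Working load F = kδ = 3.4241·13 = 44.513 N
C = 3.3/0.7 = 4.7143; K_W = (4C−1)/(4C−4)+0.615/C = 1.3324
τ_max = K_W·8FD/(πd³) = 1.3324·1090.6 = 1453 MPa
τ_max > 880 MPa → exceeds allowable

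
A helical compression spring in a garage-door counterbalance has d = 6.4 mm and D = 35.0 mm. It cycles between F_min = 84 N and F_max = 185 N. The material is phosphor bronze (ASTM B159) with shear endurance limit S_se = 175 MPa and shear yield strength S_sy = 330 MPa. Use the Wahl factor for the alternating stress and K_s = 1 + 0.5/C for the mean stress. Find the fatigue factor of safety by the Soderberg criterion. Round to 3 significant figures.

C = D/d = 35.0/6.4 = 5.4688; K_W = (4C−1)/(4C−4)+0.615/C = 1.2803; K_s = 1+0.5/C = 1.0914
F_a = (F_max−F_min)/2 = 50.5 N; F_m = (F_max+F_min)/2 = 134.5 N
τ_a = K_W·8F_aD/(πd³) = 1.2803 × 17.17 = 21.982 MPa
τ_m = K_s·8F_mD/(πd³) = 1.0914 × 45.729 = 49.91 MPa
Soderberg: 1/n_f = τ_a/S_se + τ_m/S_sy = 21.982/175 + 49.91/330 = 0.12561 + 0.15124 = 0.27685
n_f = 1/0.27685 = 3.612

3.61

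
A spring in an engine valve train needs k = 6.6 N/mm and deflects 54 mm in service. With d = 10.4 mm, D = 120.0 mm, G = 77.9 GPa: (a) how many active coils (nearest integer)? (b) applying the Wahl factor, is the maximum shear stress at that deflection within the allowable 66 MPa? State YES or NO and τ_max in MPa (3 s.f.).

N_a = Gd⁴/(8D³k) = (77.9×10³)(10.4⁴)/(8·120.0³·6.6) = 9.988 → N_a = 10
Actual rate k = Gd⁴/(8D³·10) = 6.5923 N/mm
Working load F = kδ = 6.5923·54 = 355.98 N
C = 120.0/10.4 = 11.5385; K_W = (4C−1)/(4C−4)+0.615/C = 1.1245
τ_max = K_W·8FD/(πd³) = 1.1245·96.706 = 108.74 MPa
τ_max > 66 MPa → exceeds allowable

(a) 10 coils; (b) NO, τ_max = 109 MPa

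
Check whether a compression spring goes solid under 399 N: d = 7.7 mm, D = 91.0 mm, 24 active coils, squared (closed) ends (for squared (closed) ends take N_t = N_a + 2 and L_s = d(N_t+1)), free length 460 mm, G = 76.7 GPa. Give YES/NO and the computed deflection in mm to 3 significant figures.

NO, δ = 214 mm

k = Gd⁴/(8D³N_a) = (76.7×10³)(7.7⁴)/(8·91.0³·24) = 1.8635 N/mm
N_t = 26; L_s = 7.7·27 = 207.9 mm; δ_solid = L₀ − L_s = 460 − 207.9 = 252.1 mm
δ = F/k = 399/1.8635 = 214.11 mm
δ < δ_solid → spring does not go solid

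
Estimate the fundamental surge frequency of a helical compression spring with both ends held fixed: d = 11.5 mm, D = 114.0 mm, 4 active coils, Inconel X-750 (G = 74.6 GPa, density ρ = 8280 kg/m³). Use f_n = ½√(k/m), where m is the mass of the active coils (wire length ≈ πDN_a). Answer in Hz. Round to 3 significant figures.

74.7 Hz

k = Gd⁴/(8D³N_a) = (74.6×10³)(11.5⁴)/(8·114.0³·4) = 27.521 N/mm = 27521 N/m
Wire length L = πDN_a = π·114.0·4 = 1432.6 mm
m = ρ·(πd²/4)·L = 8280 × 103.87×10⁻⁶ m² × 1.4326 m = 1.2321 kg
f_n = ½√(k/m) = 0.5·√(27521/1.2321) = 0.5·√(22338) = 74.729 Hz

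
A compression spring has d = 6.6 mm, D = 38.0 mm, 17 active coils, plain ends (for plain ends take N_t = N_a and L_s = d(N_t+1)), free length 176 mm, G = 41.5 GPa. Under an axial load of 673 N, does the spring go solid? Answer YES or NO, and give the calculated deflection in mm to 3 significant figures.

YES, δ = 63.8 mm

k = Gd⁴/(8D³N_a) = (41.5×10³)(6.6⁴)/(8·38.0³·17) = 10.552 N/mm
N_t = 17; L_s = 6.6·18 = 118.8 mm; δ_solid = L₀ − L_s = 176 − 118.8 = 57.2 mm
δ = F/k = 673/10.552 = 63.779 mm
δ ≥ δ_solid → spring goes solid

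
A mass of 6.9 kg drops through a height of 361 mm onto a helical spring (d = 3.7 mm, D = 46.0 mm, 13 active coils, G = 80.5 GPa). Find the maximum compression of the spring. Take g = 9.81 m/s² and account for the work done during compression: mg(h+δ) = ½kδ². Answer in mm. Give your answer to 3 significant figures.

232 mm

k = Gd⁴/(8D³N_a) = (80.5×10³)(3.7⁴)/(8·46.0³·13) = 1.4904 N/mm
W = mg = 6.9 × 9.81 = 67.689 N
½kδ² − Wδ − Wh = 0 → δ = (W + √(W² + 2kWh))/k
δ = (67.689 + √(4581.8 + 72836.9))/1.4904 = (67.689 + 278.24)/1.4904 = 232.11 mm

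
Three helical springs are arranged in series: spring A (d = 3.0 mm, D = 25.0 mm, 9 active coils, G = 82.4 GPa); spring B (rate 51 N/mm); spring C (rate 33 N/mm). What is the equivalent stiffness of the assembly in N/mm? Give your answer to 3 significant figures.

k_A = Gd⁴/(8D³N_a) = (82.4×10³)(3.0⁴)/(8·25.0³·9) = 5.9328 N/mm
Series: 1/k_eq = 1/5.9328 + 1/51 + 1/33 = 0.21847; k_eq = 4.5774 N/mm

4.58 N/mm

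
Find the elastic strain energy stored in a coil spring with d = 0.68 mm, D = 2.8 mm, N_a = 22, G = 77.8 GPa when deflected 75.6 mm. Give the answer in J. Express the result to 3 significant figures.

12.3 J

k = Gd⁴/(8D³N_a) = (77.8×10³)(0.68⁴)/(8·2.8³·22) = 4.3055 N/mm
U = ½kδ² = 0.5 × 4.3055 × 75.6² = 12304 N·mm = 12.304 J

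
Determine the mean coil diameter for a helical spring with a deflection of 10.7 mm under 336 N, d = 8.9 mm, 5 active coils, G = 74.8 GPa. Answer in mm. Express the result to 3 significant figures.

Required rate k = F/δ = 336/10.7 = 31.402 N/mm
D = (Gd⁴/(8N_a·k))^(1/3) = (74.8×10³·8.9⁴/(8·5·31.402))^(1/3)
  = (373634)^(1/3) = 72.0248 mm

72.0 mm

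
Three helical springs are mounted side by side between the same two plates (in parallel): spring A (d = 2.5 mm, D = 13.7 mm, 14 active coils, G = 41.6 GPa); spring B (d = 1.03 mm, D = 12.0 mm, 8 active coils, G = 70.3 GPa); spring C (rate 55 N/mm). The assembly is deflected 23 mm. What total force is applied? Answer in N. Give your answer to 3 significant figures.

1410 N

k_A = Gd⁴/(8D³N_a) = (41.6×10³)(2.5⁴)/(8·13.7³·14) = 5.6425 N/mm
k_B = Gd⁴/(8D³N_a) = (70.3×10³)(1.03⁴)/(8·12.0³·8) = 0.71545 N/mm
Parallel: k_eq = 5.6425 + 0.71545 + 55 = 61.358 N/mm
F = k_eq·δ = 61.358·23 = 1411.2 N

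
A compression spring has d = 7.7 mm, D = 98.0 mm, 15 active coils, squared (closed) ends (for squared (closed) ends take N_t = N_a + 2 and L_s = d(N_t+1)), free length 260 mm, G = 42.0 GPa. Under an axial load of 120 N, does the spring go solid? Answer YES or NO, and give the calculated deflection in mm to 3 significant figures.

NO, δ = 91.8 mm

k = Gd⁴/(8D³N_a) = (42.0×10³)(7.7⁴)/(8·98.0³·15) = 1.3072 N/mm
N_t = 17; L_s = 7.7·18 = 138.6 mm; δ_solid = L₀ − L_s = 260 − 138.6 = 121.4 mm
δ = F/k = 120/1.3072 = 91.797 mm
δ < δ_solid → spring does not go solid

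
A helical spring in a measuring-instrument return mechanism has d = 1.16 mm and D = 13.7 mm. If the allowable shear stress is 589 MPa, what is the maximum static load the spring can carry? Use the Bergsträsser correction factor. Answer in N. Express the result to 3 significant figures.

C = D/d = 13.7/1.16 = 11.8103
K_B = (4C+2)/(4C−3) = 49.241/44.241 = 1.1130
τ_max = K·8FD/(πd³) → F_max = τ_allow·πd³/(8DK)
F_max = 589·π·1.16³/(8·13.7·1.1130) = 2888.3/121.99 = 23.677 N

23.7 N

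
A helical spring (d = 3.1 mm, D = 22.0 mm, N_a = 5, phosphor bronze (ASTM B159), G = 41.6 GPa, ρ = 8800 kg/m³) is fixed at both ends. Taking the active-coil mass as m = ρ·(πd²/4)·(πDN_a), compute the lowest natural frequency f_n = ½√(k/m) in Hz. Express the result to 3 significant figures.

313 Hz

k = Gd⁴/(8D³N_a) = (41.6×10³)(3.1⁴)/(8·22.0³·5) = 9.0201 N/mm = 9020.1 N/m
Wire length L = πDN_a = π·22.0·5 = 345.58 mm
m = ρ·(πd²/4)·L = 8800 × 7.5477×10⁻⁶ m² × 0.34558 m = 0.022953 kg
f_n = ½√(k/m) = 0.5·√(9020.1/0.022953) = 0.5·√(3.9298e+05) = 313.44 Hz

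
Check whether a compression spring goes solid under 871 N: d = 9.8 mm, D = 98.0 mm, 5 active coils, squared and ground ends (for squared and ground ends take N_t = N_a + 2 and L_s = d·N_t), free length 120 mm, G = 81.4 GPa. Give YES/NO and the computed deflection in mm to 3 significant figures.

k = Gd⁴/(8D³N_a) = (81.4×10³)(9.8⁴)/(8·98.0³·5) = 19.943 N/mm
N_t = 7; L_s = 9.8·7 = 68.6 mm; δ_solid = L₀ − L_s = 120 − 68.6 = 51.4 mm
δ = F/k = 871/19.943 = 43.674 mm
δ < δ_solid → spring does not go solid

NO, δ = 43.7 mm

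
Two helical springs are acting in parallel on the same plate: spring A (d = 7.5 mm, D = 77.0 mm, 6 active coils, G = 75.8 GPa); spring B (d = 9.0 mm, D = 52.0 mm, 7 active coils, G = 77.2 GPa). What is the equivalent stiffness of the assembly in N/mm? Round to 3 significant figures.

75.3 N/mm

k_A = Gd⁴/(8D³N_a) = (75.8×10³)(7.5⁴)/(8·77.0³·6) = 10.945 N/mm
k_B = Gd⁴/(8D³N_a) = (77.2×10³)(9.0⁴)/(8·52.0³·7) = 64.326 N/mm
Parallel: k_eq = 10.945 + 64.326 = 75.271 N/mm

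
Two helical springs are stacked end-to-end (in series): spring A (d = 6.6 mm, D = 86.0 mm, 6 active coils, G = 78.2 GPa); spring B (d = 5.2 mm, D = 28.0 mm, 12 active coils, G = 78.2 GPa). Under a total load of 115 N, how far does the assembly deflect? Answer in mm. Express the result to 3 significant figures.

27.9 mm

k_A = Gd⁴/(8D³N_a) = (78.2×10³)(6.6⁴)/(8·86.0³·6) = 4.8601 N/mm
k_B = Gd⁴/(8D³N_a) = (78.2×10³)(5.2⁴)/(8·28.0³·12) = 27.132 N/mm
Series: 1/k_eq = 1/4.8601 + 1/27.132 = 0.24261; k_eq = 4.1218 N/mm
δ = F/k_eq = 115/4.1218 = 27.901 mm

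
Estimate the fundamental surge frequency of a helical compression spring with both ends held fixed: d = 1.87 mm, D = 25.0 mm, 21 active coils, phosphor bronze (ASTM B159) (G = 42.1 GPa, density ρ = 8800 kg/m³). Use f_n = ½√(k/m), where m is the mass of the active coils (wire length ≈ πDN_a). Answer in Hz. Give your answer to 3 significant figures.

k = Gd⁴/(8D³N_a) = (42.1×10³)(1.87⁴)/(8·25.0³·21) = 0.19612 N/mm = 196.12 N/m
Wire length L = πDN_a = π·25.0·21 = 1649.3 mm
m = ρ·(πd²/4)·L = 8800 × 2.7465×10⁻⁶ m² × 1.6493 m = 0.039863 kg
f_n = ½√(k/m) = 0.5·√(196.12/0.039863) = 0.5·√(4919.9) = 35.071 Hz

35.1 Hz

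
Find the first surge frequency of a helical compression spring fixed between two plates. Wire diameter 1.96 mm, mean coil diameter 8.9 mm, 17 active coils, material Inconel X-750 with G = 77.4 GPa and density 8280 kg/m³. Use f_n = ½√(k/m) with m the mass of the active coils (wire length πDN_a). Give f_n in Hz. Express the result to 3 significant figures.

501 Hz

k = Gd⁴/(8D³N_a) = (77.4×10³)(1.96⁴)/(8·8.9³·17) = 11.914 N/mm = 11914 N/m
Wire length L = πDN_a = π·8.9·17 = 475.32 mm
m = ρ·(πd²/4)·L = 8280 × 3.0172×10⁻⁶ m² × 0.47532 m = 0.011875 kg
f_n = ½√(k/m) = 0.5·√(11914/0.011875) = 0.5·√(1.0033e+06) = 500.83 Hz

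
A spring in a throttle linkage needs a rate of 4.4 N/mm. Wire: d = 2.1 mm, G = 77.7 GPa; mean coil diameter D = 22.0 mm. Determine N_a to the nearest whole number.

N_a = Gd⁴/(8D³k) = (77.7×10³ × 2.1⁴)/(8 × 22.0³ × 4.4)
    = 1.51112e+06 / 374810 = 4.032 → 4 coils

4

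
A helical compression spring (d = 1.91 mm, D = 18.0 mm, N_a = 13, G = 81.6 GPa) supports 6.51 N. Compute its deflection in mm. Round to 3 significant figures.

k = Gd⁴/(8D³N_a) = (81.6×10³)(1.91⁴)/(8·18.0³·13) = 1.7905 N/mm
δ = F/k = 6.51 / 1.7905 = 3.6359 mm

3.64 mm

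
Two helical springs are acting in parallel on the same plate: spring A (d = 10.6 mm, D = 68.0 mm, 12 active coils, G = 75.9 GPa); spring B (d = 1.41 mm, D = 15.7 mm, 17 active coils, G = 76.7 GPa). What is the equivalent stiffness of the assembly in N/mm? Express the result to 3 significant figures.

32.3 N/mm

k_A = Gd⁴/(8D³N_a) = (75.9×10³)(10.6⁴)/(8·68.0³·12) = 31.744 N/mm
k_B = Gd⁴/(8D³N_a) = (76.7×10³)(1.41⁴)/(8·15.7³·17) = 0.57602 N/mm
Parallel: k_eq = 31.744 + 0.57602 = 32.32 N/mm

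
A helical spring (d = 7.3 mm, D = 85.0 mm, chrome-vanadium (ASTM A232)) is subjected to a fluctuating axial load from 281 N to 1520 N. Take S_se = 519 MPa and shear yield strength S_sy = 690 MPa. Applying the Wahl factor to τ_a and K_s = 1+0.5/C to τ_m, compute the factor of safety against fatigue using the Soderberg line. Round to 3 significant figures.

C = D/d = 85.0/7.3 = 11.6438; K_W = (4C−1)/(4C−4)+0.615/C = 1.1233; K_s = 1+0.5/C = 1.0429
F_a = (F_max−F_min)/2 = 619.5 N; F_m = (F_max+F_min)/2 = 900.5 N
τ_a = K_W·8F_aD/(πd³) = 1.1233 × 344.69 = 387.19 MPa
τ_m = K_s·8F_mD/(πd³) = 1.0429 × 501.04 = 522.56 MPa
Soderberg: 1/n_f = τ_a/S_se + τ_m/S_sy = 387.19/519 + 522.56/690 = 0.74602 + 0.75733 = 1.5034
n_f = 1/1.5034 = 0.6652

0.665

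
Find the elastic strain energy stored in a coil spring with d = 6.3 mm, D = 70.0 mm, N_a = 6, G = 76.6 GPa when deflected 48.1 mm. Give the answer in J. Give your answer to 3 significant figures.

k = Gd⁴/(8D³N_a) = (76.6×10³)(6.3⁴)/(8·70.0³·6) = 7.3292 N/mm
U = ½kδ² = 0.5 × 7.3292 × 48.1² = 8478.4 N·mm = 8.4784 J

8.48 J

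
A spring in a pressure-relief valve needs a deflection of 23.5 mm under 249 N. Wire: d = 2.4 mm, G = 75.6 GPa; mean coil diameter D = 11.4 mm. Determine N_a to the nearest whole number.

20

Required rate k = F/δ = 249/23.5 = 10.596 N/mm
N_a = Gd⁴/(8D³k) = (75.6×10³ × 2.4⁴)/(8 × 11.4³ × 10.596)
    = 2.50823e+06 / 125584 = 19.97 → 20 coils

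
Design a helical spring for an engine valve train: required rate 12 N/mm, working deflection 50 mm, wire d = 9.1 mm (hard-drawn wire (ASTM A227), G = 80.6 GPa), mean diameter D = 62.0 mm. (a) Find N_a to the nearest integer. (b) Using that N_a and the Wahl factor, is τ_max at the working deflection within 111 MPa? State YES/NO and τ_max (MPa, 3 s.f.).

(a) 24 coils; (b) NO, τ_max = 154 MPa

N_a = Gd⁴/(8D³k) = (80.6×10³)(9.1⁴)/(8·62.0³·12) = 24.16 → N_a = 24
Actual rate k = Gd⁴/(8D³·24) = 12.079 N/mm
Working load F = kδ = 12.079·50 = 603.94 N
C = 62.0/9.1 = 6.8132; K_W = (4C−1)/(4C−4)+0.615/C = 1.2193
τ_max = K_W·8FD/(πd³) = 1.2193·126.53 = 154.28 MPa
τ_max > 111 MPa → exceeds allowable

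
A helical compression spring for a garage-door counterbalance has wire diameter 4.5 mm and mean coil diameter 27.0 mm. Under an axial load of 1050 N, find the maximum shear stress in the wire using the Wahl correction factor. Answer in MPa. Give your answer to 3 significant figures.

Spring index C = D/d = 27.0/4.5 = 6.0000
K_W = (4C−1)/(4C−4) + 0.615/C = 23.000/20.000 + 0.1025 = 1.2525
τ₀ = 8FD/(πd³) = 8·1050·27.0/(π·4.5³) = 226800/286.28 = 792.24 MPa
τ_max = K·τ₀ = 1.2525 × 792.24 = 992.28 MPa

992 MPa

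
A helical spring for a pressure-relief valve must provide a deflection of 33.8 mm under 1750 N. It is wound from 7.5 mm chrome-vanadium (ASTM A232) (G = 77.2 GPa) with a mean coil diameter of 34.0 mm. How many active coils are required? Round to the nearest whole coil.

15

Required rate k = F/δ = 1750/33.8 = 51.775 N/mm
N_a = Gd⁴/(8D³k) = (77.2×10³ × 7.5⁴)/(8 × 34.0³ × 51.775)
    = 2.44266e+08 / 1.62798e+07 = 15 → 15 coils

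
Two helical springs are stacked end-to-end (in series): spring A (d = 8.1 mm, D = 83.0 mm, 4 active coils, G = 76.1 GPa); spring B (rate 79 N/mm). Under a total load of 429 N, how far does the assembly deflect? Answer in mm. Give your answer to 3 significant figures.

k_A = Gd⁴/(8D³N_a) = (76.1×10³)(8.1⁴)/(8·83.0³·4) = 17.904 N/mm
Series: 1/k_eq = 1/17.904 + 1/79 = 0.068513; k_eq = 14.596 N/mm
δ = F/k_eq = 429/14.596 = 29.392 mm

29.4 mm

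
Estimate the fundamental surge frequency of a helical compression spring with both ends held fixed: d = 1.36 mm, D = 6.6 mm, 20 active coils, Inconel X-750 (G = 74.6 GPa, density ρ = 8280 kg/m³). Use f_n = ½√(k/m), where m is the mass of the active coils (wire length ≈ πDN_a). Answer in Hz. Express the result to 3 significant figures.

k = Gd⁴/(8D³N_a) = (74.6×10³)(1.36⁴)/(8·6.6³·20) = 5.5481 N/mm = 5548.1 N/m
Wire length L = πDN_a = π·6.6·20 = 414.69 mm
m = ρ·(πd²/4)·L = 8280 × 1.4527×10⁻⁶ m² × 0.41469 m = 0.0049879 kg
f_n = ½√(k/m) = 0.5·√(5548.1/0.0049879) = 0.5·√(1.1123e+06) = 527.33 Hz

527 Hz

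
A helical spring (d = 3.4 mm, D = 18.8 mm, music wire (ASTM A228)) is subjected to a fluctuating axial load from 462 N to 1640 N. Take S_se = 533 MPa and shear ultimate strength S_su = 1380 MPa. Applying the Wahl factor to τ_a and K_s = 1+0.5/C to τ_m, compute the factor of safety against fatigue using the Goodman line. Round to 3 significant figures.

0.366

C = D/d = 18.8/3.4 = 5.5294; K_W = (4C−1)/(4C−4)+0.615/C = 1.2768; K_s = 1+0.5/C = 1.0904
F_a = (F_max−F_min)/2 = 589 N; F_m = (F_max+F_min)/2 = 1051 N
τ_a = K_W·8F_aD/(πd³) = 1.2768 × 717.43 = 916.01 MPa
τ_m = K_s·8F_mD/(πd³) = 1.0904 × 1280.2 = 1395.9 MPa
Goodman: 1/n_f = τ_a/S_se + τ_m/S_su = 916.01/533 + 1395.9/1380 = 1.71860 + 1.01153 = 2.7301
n_f = 1/2.7301 = 0.3663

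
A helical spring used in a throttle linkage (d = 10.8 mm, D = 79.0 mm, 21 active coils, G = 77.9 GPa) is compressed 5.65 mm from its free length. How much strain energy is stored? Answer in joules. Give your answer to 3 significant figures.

k = Gd⁴/(8D³N_a) = (77.9×10³)(10.8⁴)/(8·79.0³·21) = 12.795 N/mm
U = ½kδ² = 0.5 × 12.795 × 5.65² = 204.22 N·mm = 0.20422 J

0.204 J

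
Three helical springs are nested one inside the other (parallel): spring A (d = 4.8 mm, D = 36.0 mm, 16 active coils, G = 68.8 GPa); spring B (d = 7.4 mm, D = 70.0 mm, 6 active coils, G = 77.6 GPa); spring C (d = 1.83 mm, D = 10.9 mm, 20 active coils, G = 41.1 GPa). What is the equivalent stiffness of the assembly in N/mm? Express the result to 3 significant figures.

22.5 N/mm

k_A = Gd⁴/(8D³N_a) = (68.8×10³)(4.8⁴)/(8·36.0³·16) = 6.1156 N/mm
k_B = Gd⁴/(8D³N_a) = (77.6×10³)(7.4⁴)/(8·70.0³·6) = 14.134 N/mm
k_C = Gd⁴/(8D³N_a) = (41.1×10³)(1.83⁴)/(8·10.9³·20) = 2.2246 N/mm
Parallel: k_eq = 6.1156 + 14.134 + 2.2246 = 22.474 N/mm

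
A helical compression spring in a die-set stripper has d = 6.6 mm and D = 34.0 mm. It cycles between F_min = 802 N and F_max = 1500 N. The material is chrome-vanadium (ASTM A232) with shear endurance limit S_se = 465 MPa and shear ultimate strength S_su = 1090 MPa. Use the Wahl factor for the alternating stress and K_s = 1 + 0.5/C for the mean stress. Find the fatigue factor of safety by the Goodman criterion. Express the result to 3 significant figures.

1.56

C = D/d = 34.0/6.6 = 5.1515; K_W = (4C−1)/(4C−4)+0.615/C = 1.3000; K_s = 1+0.5/C = 1.0971
F_a = (F_max−F_min)/2 = 349 N; F_m = (F_max+F_min)/2 = 1151 N
τ_a = K_W·8F_aD/(πd³) = 1.3000 × 105.1 = 136.64 MPa
τ_m = K_s·8F_mD/(πd³) = 1.0971 × 346.63 = 380.27 MPa
Goodman: 1/n_f = τ_a/S_se + τ_m/S_su = 136.64/465 + 380.27/1090 = 0.29384 + 0.34887 = 0.64272
n_f = 1/0.64272 = 1.556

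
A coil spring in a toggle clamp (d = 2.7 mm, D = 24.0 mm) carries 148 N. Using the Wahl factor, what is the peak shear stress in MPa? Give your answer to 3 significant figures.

Spring index C = D/d = 24.0/2.7 = 8.8889
K_W = (4C−1)/(4C−4) + 0.615/C = 34.556/31.556 + 0.0692 = 1.1643
τ₀ = 8FD/(πd³) = 8·148·24.0/(π·2.7³) = 28416/61.836 = 459.54 MPa
τ_max = K·τ₀ = 1.1643 × 459.54 = 535.02 MPa

535 MPa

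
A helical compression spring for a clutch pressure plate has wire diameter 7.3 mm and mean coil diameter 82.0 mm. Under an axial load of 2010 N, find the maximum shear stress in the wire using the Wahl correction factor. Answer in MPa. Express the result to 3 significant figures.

Spring index C = D/d = 82.0/7.3 = 11.2329
K_W = (4C−1)/(4C−4) + 0.615/C = 43.932/40.932 + 0.0548 = 1.1280
τ₀ = 8FD/(πd³) = 8·2010·82.0/(π·7.3³) = 1.31856e+06/1222.1 = 1078.9 MPa
τ_max = K·τ₀ = 1.1280 × 1078.9 = 1217 MPa

1220 MPa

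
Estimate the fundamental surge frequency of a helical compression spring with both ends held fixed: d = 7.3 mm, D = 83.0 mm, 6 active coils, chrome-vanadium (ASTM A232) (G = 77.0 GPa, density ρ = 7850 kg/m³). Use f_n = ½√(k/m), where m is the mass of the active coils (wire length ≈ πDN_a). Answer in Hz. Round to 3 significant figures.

62.2 Hz

k = Gd⁴/(8D³N_a) = (77.0×10³)(7.3⁴)/(8·83.0³·6) = 7.9672 N/mm = 7967.2 N/m
Wire length L = πDN_a = π·83.0·6 = 1564.5 mm
m = ρ·(πd²/4)·L = 7850 × 41.854×10⁻⁶ m² × 1.5645 m = 0.51403 kg
f_n = ½√(k/m) = 0.5·√(7967.2/0.51403) = 0.5·√(15500) = 62.249 Hz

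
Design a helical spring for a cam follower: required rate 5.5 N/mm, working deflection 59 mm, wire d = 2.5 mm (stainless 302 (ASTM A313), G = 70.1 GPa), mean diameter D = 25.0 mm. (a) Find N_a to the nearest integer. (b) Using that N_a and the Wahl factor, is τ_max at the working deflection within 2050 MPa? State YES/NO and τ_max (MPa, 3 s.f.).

N_a = Gd⁴/(8D³k) = (70.1×10³)(2.5⁴)/(8·25.0³·5.5) = 3.983 → N_a = 4
Actual rate k = Gd⁴/(8D³·4) = 5.4766 N/mm
Working load F = kδ = 5.4766·59 = 323.12 N
C = 25.0/2.5 = 10.0000; K_W = (4C−1)/(4C−4)+0.615/C = 1.1448
τ_max = K_W·8FD/(πd³) = 1.1448·1316.5 = 1507.2 MPa
τ_max ≤ 2050 MPa → acceptable

(a) 4 coils; (b) YES, τ_max = 1510 MPa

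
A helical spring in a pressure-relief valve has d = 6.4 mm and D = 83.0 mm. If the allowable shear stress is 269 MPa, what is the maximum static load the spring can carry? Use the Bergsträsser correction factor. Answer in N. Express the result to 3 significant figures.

C = D/d = 83.0/6.4 = 12.9688
K_B = (4C+2)/(4C−3) = 53.875/48.875 = 1.1023
τ_max = K·8FD/(πd³) → F_max = τ_allow·πd³/(8DK)
F_max = 269·π·6.4³/(8·83.0·1.1023) = 2.2153e+05/731.93 = 302.67 N

303 N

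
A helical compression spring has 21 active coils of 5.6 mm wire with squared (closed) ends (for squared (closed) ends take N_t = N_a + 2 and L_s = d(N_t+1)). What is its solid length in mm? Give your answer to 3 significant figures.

squared (closed) ends: N_t = N_a + 2 = 21 + 2 = 23
L_s = d·(N_t+1) = 5.6 × 24 = 134.4 mm

134 mm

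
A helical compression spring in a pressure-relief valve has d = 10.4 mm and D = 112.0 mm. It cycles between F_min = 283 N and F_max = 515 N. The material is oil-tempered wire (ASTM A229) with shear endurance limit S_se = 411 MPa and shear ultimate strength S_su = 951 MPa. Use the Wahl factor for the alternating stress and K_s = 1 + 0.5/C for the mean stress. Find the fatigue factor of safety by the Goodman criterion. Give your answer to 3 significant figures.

5.20

C = D/d = 112.0/10.4 = 10.7692; K_W = (4C−1)/(4C−4)+0.615/C = 1.1339; K_s = 1+0.5/C = 1.0464
F_a = (F_max−F_min)/2 = 116 N; F_m = (F_max+F_min)/2 = 399 N
τ_a = K_W·8F_aD/(πd³) = 1.1339 × 29.411 = 33.349 MPa
τ_m = K_s·8F_mD/(πd³) = 1.0464 × 101.17 = 105.86 MPa
Goodman: 1/n_f = τ_a/S_se + τ_m/S_su = 33.349/411 + 105.86/951 = 0.08114 + 0.11132 = 0.19246
n_f = 1/0.19246 = 5.196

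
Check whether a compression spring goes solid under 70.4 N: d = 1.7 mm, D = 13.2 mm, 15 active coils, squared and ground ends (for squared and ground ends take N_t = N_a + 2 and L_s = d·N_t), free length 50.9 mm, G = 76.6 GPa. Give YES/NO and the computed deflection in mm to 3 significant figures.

k = Gd⁴/(8D³N_a) = (76.6×10³)(1.7⁴)/(8·13.2³·15) = 2.318 N/mm
N_t = 17; L_s = 1.7·17 = 28.9 mm; δ_solid = L₀ − L_s = 50.9 − 28.9 = 22 mm
δ = F/k = 70.4/2.318 = 30.37 mm
δ ≥ δ_solid → spring goes solid

YES, δ = 30.4 mm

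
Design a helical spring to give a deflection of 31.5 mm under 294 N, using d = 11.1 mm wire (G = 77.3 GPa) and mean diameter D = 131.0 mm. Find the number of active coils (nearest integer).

7

Required rate k = F/δ = 294/31.5 = 9.3333 N/mm
N_a = Gd⁴/(8D³k) = (77.3×10³ × 11.1⁴)/(8 × 131.0³ × 9.3333)
    = 1.17347e+09 / 1.67857e+08 = 6.991 → 7 coils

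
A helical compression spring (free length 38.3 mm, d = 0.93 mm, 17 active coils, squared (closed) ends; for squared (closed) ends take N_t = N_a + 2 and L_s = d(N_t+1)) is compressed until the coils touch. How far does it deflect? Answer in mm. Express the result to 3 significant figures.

N_t = 19; L_s = 0.93·20 = 18.6 mm
δ_solid = L₀ − L_s = 38.3 − 18.6 = 19.7 mm

19.7 mm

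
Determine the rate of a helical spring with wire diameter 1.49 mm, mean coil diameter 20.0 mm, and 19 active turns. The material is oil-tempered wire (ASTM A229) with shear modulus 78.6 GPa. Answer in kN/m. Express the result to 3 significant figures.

k = Gd⁴/(8D³N_a) = (78.6×10³ × 1.49⁴) / (8 × 20.0³ × 19)
  = 387407 / 1.216e+06 = 0.31859 N/mm

0.319 kN/m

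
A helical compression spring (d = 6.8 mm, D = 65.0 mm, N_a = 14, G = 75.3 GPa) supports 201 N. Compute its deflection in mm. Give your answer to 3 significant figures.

k = Gd⁴/(8D³N_a) = (75.3×10³)(6.8⁴)/(8·65.0³·14) = 5.2345 N/mm
δ = F/k = 201 / 5.2345 = 38.399 mm

38.4 mm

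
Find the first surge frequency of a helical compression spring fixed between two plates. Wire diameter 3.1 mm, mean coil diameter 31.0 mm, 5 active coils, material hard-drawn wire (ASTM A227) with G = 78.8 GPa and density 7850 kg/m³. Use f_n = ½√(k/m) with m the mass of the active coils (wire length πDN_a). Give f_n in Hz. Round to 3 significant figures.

k = Gd⁴/(8D³N_a) = (78.8×10³)(3.1⁴)/(8·31.0³·5) = 6.107 N/mm = 6107 N/m
Wire length L = πDN_a = π·31.0·5 = 486.95 mm
m = ρ·(πd²/4)·L = 7850 × 7.5477×10⁻⁶ m² × 0.48695 m = 0.028851 kg
f_n = ½√(k/m) = 0.5·√(6107/0.028851) = 0.5·√(2.1167e+05) = 230.04 Hz

230 Hz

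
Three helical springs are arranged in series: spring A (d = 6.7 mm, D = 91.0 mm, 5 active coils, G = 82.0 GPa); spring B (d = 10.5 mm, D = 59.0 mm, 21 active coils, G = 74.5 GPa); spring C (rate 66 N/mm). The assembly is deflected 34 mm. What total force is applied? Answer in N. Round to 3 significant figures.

k_A = Gd⁴/(8D³N_a) = (82.0×10³)(6.7⁴)/(8·91.0³·5) = 5.4819 N/mm
k_B = Gd⁴/(8D³N_a) = (74.5×10³)(10.5⁴)/(8·59.0³·21) = 26.245 N/mm
Series: 1/k_eq = 1/5.4819 + 1/26.245 + 1/66 = 0.23567; k_eq = 4.2432 N/mm
F = k_eq·δ = 4.2432·34 = 144.27 N

144 N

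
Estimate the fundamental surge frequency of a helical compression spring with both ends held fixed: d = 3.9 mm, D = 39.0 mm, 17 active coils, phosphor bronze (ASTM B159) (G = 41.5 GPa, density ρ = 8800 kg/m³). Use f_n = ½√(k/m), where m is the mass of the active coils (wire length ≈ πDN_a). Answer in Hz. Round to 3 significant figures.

k = Gd⁴/(8D³N_a) = (41.5×10³)(3.9⁴)/(8·39.0³·17) = 1.1901 N/mm = 1190.1 N/m
Wire length L = πDN_a = π·39.0·17 = 2082.9 mm
m = ρ·(πd²/4)·L = 8800 × 11.946×10⁻⁶ m² × 2.0829 m = 0.21896 kg
f_n = ½√(k/m) = 0.5·√(1190.1/0.21896) = 0.5·√(5435.1) = 36.862 Hz

36.9 Hz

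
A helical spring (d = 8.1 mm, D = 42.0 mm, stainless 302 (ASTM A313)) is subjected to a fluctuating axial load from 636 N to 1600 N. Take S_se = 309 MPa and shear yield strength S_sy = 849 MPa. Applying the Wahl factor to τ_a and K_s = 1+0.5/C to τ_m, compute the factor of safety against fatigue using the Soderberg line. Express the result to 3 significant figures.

1.43

C = D/d = 42.0/8.1 = 5.1852; K_W = (4C−1)/(4C−4)+0.615/C = 1.2978; K_s = 1+0.5/C = 1.0964
F_a = (F_max−F_min)/2 = 482 N; F_m = (F_max+F_min)/2 = 1118 N
τ_a = K_W·8F_aD/(πd³) = 1.2978 × 97.002 = 125.89 MPa
τ_m = K_s·8F_mD/(πd³) = 1.0964 × 225 = 246.69 MPa
Soderberg: 1/n_f = τ_a/S_se + τ_m/S_sy = 125.89/309 + 246.69/849 = 0.40741 + 0.29057 = 0.69798
n_f = 1/0.69798 = 1.433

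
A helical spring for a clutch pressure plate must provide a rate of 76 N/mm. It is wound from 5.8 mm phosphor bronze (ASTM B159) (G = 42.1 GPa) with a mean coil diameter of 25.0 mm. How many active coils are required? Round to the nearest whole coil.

5

N_a = Gd⁴/(8D³k) = (42.1×10³ × 5.8⁴)/(8 × 25.0³ × 76)
    = 4.76424e+07 / 9.5e+06 = 5.015 → 5 coils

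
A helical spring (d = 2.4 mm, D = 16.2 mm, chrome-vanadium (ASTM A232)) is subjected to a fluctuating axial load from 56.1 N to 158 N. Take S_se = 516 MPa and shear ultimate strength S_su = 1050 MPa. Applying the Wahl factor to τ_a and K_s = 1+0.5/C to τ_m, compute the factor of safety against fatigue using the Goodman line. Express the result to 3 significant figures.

1.46

C = D/d = 16.2/2.4 = 6.7500; K_W = (4C−1)/(4C−4)+0.615/C = 1.2215; K_s = 1+0.5/C = 1.0741
F_a = (F_max−F_min)/2 = 50.95 N; F_m = (F_max+F_min)/2 = 107.05 N
τ_a = K_W·8F_aD/(πd³) = 1.2215 × 152.04 = 185.73 MPa
τ_m = K_s·8F_mD/(πd³) = 1.0741 × 319.45 = 343.12 MPa
Goodman: 1/n_f = τ_a/S_se + τ_m/S_su = 185.73/516 + 343.12/1050 = 0.35994 + 0.32678 = 0.68671
n_f = 1/0.68671 = 1.456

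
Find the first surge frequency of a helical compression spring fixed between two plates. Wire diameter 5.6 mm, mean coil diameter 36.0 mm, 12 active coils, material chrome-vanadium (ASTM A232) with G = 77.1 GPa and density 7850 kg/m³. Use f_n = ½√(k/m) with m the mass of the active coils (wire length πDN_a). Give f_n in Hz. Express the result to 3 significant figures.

127 Hz

k = Gd⁴/(8D³N_a) = (77.1×10³)(5.6⁴)/(8·36.0³·12) = 16.929 N/mm = 16929 N/m
Wire length L = πDN_a = π·36.0·12 = 1357.2 mm
m = ρ·(πd²/4)·L = 7850 × 24.63×10⁻⁶ m² × 1.3572 m = 0.2624 kg
f_n = ½√(k/m) = 0.5·√(16929/0.2624) = 0.5·√(64515) = 127 Hz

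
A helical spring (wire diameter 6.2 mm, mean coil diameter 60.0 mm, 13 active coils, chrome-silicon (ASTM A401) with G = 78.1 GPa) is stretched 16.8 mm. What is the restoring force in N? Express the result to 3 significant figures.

86.3 N

k = Gd⁴/(8D³N_a) = (78.1×10³)(6.2⁴)/(8·60.0³·13) = 5.1373 N/mm
F = k·δ = 5.1373 × 16.8 = 86.306 N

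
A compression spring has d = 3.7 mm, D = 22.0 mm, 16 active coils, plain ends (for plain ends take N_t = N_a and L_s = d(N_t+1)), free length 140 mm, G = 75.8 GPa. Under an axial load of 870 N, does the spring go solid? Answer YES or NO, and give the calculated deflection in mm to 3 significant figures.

YES, δ = 83.5 mm

k = Gd⁴/(8D³N_a) = (75.8×10³)(3.7⁴)/(8·22.0³·16) = 10.423 N/mm
N_t = 16; L_s = 3.7·17 = 62.9 mm; δ_solid = L₀ − L_s = 140 − 62.9 = 77.1 mm
δ = F/k = 870/10.423 = 83.468 mm
δ ≥ δ_solid → spring goes solid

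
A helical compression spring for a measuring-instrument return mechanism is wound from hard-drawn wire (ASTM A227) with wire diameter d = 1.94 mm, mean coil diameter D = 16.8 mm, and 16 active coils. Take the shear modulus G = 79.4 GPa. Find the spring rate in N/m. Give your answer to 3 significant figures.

k = Gd⁴/(8D³N_a) = (79.4×10³ × 1.94⁴) / (8 × 16.8³ × 16)
  = 1.12468e+06 / 606929 = 1.8531 N/mm = 1853.1 N/m

1850 N/m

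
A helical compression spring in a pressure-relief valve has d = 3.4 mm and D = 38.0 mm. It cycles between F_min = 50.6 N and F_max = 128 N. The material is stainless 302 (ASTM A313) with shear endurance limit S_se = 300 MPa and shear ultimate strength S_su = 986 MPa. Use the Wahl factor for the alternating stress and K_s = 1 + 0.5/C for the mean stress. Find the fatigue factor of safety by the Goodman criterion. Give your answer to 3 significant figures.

C = D/d = 38.0/3.4 = 11.1765; K_W = (4C−1)/(4C−4)+0.615/C = 1.1287; K_s = 1+0.5/C = 1.0447
F_a = (F_max−F_min)/2 = 38.7 N; F_m = (F_max+F_min)/2 = 89.3 N
τ_a = K_W·8F_aD/(πd³) = 1.1287 × 95.279 = 107.54 MPa
τ_m = K_s·8F_mD/(πd³) = 1.0447 × 219.86 = 229.69 MPa
Goodman: 1/n_f = τ_a/S_se + τ_m/S_su = 107.54/300 + 229.69/986 = 0.35848 + 0.23295 = 0.59143
n_f = 1/0.59143 = 1.691

1.69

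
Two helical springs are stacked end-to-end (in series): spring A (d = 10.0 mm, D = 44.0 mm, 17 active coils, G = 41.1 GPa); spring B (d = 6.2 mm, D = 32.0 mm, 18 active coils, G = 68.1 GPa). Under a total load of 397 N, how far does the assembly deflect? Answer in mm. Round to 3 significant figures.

29.8 mm

k_A = Gd⁴/(8D³N_a) = (41.1×10³)(10.0⁴)/(8·44.0³·17) = 35.477 N/mm
k_B = Gd⁴/(8D³N_a) = (68.1×10³)(6.2⁴)/(8·32.0³·18) = 21.326 N/mm
Series: 1/k_eq = 1/35.477 + 1/21.326 = 0.075079; k_eq = 13.319 N/mm
δ = F/k_eq = 397/13.319 = 29.807 mm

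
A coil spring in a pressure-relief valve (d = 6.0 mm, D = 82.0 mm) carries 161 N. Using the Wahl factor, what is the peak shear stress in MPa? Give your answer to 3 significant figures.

172 MPa

Spring index C = D/d = 82.0/6.0 = 13.6667
K_W = (4C−1)/(4C−4) + 0.615/C = 53.667/50.667 + 0.0450 = 1.1042
τ₀ = 8FD/(πd³) = 8·161·82.0/(π·6.0³) = 105616/678.58 = 155.64 MPa
τ_max = K·τ₀ = 1.1042 × 155.64 = 171.86 MPa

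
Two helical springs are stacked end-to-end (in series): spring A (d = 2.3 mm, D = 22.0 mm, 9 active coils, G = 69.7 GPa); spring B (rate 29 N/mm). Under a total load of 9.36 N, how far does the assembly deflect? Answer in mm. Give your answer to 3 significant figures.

k_A = Gd⁴/(8D³N_a) = (69.7×10³)(2.3⁴)/(8·22.0³·9) = 2.5442 N/mm
Series: 1/k_eq = 1/2.5442 + 1/29 = 0.42754; k_eq = 2.339 N/mm
δ = F/k_eq = 9.36/2.339 = 4.0018 mm

4.00 mm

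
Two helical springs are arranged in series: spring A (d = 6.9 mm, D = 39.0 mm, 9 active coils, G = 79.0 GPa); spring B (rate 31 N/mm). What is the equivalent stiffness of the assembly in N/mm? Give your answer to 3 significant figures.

k_A = Gd⁴/(8D³N_a) = (79.0×10³)(6.9⁴)/(8·39.0³·9) = 41.927 N/mm
Series: 1/k_eq = 1/41.927 + 1/31 = 0.056109; k_eq = 17.822 N/mm

17.8 N/mm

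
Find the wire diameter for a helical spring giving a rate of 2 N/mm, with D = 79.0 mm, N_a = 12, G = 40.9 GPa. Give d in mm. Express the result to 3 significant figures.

6.94 mm

d = (8D³N_a·k / G)^(1/4) = (8·79.0³·12·2 / (40.9×10³))^0.25
  = (2314.5)^0.25 = 6.9361 mm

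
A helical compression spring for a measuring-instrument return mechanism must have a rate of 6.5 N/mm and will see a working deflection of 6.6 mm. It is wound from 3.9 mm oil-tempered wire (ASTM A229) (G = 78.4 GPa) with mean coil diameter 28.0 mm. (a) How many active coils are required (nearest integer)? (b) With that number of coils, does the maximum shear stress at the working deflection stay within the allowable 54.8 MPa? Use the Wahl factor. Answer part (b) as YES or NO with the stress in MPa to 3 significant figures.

N_a = Gd⁴/(8D³k) = (78.4×10³)(3.9⁴)/(8·28.0³·6.5) = 15.89 → N_a = 16
Actual rate k = Gd⁴/(8D³·16) = 6.4549 N/mm
Working load F = kδ = 6.4549·6.6 = 42.602 N
C = 28.0/3.9 = 7.1795; K_W = (4C−1)/(4C−4)+0.615/C = 1.2070
τ_max = K_W·8FD/(πd³) = 1.2070·51.208 = 61.81 MPa
τ_max > 54.8 MPa → exceeds allowable

(a) 16 coils; (b) NO, τ_max = 61.8 MPa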